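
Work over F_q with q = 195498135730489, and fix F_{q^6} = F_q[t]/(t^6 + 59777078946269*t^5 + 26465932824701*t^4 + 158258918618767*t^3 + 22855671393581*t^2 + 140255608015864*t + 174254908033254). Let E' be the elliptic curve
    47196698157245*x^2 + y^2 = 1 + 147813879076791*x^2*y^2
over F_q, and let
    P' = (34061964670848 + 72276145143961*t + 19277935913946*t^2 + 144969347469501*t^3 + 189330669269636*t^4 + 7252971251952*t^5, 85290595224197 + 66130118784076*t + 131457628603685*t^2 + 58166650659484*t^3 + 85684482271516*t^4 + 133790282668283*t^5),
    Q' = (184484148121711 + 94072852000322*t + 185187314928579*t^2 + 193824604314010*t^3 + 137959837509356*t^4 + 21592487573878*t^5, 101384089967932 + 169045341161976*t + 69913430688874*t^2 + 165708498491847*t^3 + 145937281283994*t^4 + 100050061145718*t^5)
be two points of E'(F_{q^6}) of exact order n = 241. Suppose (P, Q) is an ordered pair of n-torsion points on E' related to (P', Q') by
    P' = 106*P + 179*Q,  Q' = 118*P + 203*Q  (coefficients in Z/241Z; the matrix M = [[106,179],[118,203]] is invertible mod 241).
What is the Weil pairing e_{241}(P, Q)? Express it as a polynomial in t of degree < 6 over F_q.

51813175872112 + 176544292815256*t + 94907127985713*t^2 + 68430226847901*t^3 + 171985198726364*t^4 + 187973063625688*t^5

e_{241}(aP+bQ,cP+dQ) = e_{241}(P,Q)^(ad-bc); with (a,b,c,d)=(106,179,118,203) this gives the det-241 law.
Hence e(P,Q) = e(P',Q')^{14} where 14 = 155^{-1} mod 241.
Edwards->Montgomery: u=(1+y)/(1-y), v=u/x -> 96118553774570v^2=u^3+55243897048919u^2+u; then x_W=72594772635358u+162833853359332: y^2=x^3+184024513516533*x.
Double-and-add over 11110001: 8-1 doublings, 5-1 additions; each step l_{T,T}/v_{2T} or l_{T,P'}/v at Q'+S for random S.
So e_{241}(P',Q') = 51669875403828 + 30239916918909*t + 129983156951624*t^2 + 3008552171158*t^3 + 99517315111803*t^4 + 103430752895827*t^5.
Raise to 14: e(P,Q) = 51813175872112 + 176544292815256*t + 94907127985713*t^2 + 68430226847901*t^3 + 171985198726364*t^4 + 187973063625688*t^5 in mu_{241}.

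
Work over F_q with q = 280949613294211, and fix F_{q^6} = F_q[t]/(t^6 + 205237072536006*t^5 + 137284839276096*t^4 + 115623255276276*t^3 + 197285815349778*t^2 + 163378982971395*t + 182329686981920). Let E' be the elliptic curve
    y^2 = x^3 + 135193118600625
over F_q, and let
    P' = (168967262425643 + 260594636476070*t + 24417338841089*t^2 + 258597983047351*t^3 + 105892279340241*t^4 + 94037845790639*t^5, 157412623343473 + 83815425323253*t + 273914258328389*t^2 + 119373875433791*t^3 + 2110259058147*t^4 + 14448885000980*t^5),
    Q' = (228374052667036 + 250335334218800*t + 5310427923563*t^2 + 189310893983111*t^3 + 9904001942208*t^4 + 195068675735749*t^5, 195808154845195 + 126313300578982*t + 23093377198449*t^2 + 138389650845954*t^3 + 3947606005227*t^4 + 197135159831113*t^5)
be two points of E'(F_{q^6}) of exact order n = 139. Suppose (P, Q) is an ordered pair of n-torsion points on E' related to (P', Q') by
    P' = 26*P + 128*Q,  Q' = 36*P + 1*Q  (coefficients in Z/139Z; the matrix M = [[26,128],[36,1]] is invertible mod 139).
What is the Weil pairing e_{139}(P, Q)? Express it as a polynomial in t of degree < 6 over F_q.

251472571527736 + 193896119113364*t + 173773801855776*t^2 + 96038896617483*t^3 + 50980384090086*t^4 + 37956300682968*t^5

Under M = [[26,128],[36,1]] in GL_2(Z/139), e_{139}(P',Q') = e_{139}(P,Q)^(26*1-128*36 mod 139).
So e_{139}(P,Q) = e_{139}(P',Q')^{28}, since 5*28 = 1 mod 139.
8-bit Miller (10001011) on E'/F_{280949613294211} with a'=0, b'=135193118600625: accumulate tangent/chord ratios at Q'+S and P'+S'.
Result: e(P',Q') = 90099570399921 + 193332359283815*t + 275906301854766*t^2 + 90026213448441*t^3 + 215394327417192*t^4 + 149116366440895*t^5.
e_{139}(P,Q) = (90099570399921 + 193332359283815*t + 275906301854766*t^2 + 90026213448441*t^3 + 215394327417192*t^4 + 149116366440895*t^5)^{28} = 251472571527736 + 193896119113364*t + 173773801855776*t^2 + 96038896617483*t^3 + 50980384090086*t^4 + 37956300682968*t^5.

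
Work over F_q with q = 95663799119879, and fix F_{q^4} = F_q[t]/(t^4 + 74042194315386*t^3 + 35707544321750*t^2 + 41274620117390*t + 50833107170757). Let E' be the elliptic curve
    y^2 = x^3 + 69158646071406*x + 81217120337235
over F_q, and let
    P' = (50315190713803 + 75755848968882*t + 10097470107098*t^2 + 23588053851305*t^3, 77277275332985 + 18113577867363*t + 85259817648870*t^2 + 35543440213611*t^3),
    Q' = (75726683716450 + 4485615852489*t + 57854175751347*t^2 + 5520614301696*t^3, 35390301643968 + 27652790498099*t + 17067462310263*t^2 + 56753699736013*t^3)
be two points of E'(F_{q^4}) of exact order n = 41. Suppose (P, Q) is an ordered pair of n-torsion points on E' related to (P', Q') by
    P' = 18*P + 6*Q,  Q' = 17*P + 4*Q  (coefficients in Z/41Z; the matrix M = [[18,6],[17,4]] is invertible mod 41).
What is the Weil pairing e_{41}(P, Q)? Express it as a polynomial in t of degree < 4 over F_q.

e_{41} is bilinear + alternating on E[41], so e_{41}(18*P + 6*Q, 17*P + 4*Q) = e_{41}(P,Q)^(18*4-6*17).
det(M) mod 41 = 11; its inverse in (Z/41)^* is 15 (check: 11*15 mod 41 = 1).
Miller loop for e_{41} over F_{95663799119879^4}: bits of 41 = 101001; 5 double steps + 2 add steps, l/v at each.
f_P(D_Q)/f_Q(D_P) = 82643221028651 + 82709074371848*t + 32746728113389*t^2 + 63574256969833*t^3.
Raise to 15: e(P,Q) = 26453953761856 + 77745703724222*t + 7898804711807*t^2 + 55477381008629*t^3 in mu_{41}.

26453953761856 + 77745703724222*t + 7898804711807*t^2 + 55477381008629*t^3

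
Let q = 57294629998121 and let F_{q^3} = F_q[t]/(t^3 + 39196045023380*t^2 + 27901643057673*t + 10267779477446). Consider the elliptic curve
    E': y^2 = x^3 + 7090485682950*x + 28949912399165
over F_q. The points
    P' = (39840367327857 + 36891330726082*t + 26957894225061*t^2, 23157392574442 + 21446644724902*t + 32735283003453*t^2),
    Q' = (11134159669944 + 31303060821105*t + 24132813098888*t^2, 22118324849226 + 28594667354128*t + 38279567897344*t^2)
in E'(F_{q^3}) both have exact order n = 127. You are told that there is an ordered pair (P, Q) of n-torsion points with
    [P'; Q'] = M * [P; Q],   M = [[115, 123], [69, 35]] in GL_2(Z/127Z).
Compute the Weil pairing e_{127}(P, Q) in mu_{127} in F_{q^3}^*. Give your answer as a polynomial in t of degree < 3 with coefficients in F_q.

11207780521805 + 21499583930177*t + 53784698137616*t^2

Since e_{127}(P,P)=e_{127}(Q,Q)=1 and e_{127}(Q,P)=e_{127}(P,Q)^{-1}, expanding e_{127}(115*P + 123*Q,69*P + 35*Q) leaves e(P,Q)^det(M).
So e_{127}(P,Q) = e_{127}(P',Q')^{112}, since 110*112 = 1 mod 127.
7-bit Miller (1111111) on E'/F_{57294629998121} with a'=7090485682950, b'=28949912399165: accumulate tangent/chord ratios at Q'+S and P'+S'.
f_P(D_Q)/f_Q(D_P) = 39807028092093 + 54804667131862*t + 13726746445405*t^2.
Hence e(P,Q) = 11207780521805 + 21499583930177*t + 53784698137616*t^2 in F_{57294629998121^3}^*.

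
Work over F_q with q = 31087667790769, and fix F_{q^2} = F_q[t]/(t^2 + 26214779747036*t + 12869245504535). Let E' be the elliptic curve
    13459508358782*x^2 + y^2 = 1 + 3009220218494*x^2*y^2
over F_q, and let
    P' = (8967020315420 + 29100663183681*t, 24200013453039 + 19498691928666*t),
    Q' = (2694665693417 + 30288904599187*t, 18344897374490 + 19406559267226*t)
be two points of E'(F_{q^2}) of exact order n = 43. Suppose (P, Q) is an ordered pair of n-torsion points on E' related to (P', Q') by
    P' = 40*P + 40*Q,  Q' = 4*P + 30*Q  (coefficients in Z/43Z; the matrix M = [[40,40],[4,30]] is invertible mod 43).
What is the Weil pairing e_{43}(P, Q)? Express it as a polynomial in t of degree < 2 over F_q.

18751690361823 + 16716926819118*t

Since e_{43}(P,P)=e_{43}(Q,Q)=1 and e_{43}(Q,P)=e_{43}(P,Q)^{-1}, expanding e_{43}(40*P + 40*Q,4*P + 30*Q) leaves e(P,Q)^det(M).
det M = 40*30 - 40*4 = 1040 = 8 (mod 43); 8^{-1} = 27 (mod 43).
Map (x,y)_Ed via u=(1+y)/(1-y), v=(1+y)/((1-y)x) to Montgomery A=9738164247041,B=18694141058283; then to (a',b')=(0,9457858800588).
Run Miller on y^2=x^3+9457858800588 over F_{31087667790769}: ladder 101011 (6 bits); e = f_P(D_Q)/f_Q(D_P).
Result: e(P',Q') = 8234985439780 + 10128453671128*t.
(8234985439780 + 10128453671128*t)^{27} mod (31087667790769,f) = 18751690361823 + 16716926819118*t.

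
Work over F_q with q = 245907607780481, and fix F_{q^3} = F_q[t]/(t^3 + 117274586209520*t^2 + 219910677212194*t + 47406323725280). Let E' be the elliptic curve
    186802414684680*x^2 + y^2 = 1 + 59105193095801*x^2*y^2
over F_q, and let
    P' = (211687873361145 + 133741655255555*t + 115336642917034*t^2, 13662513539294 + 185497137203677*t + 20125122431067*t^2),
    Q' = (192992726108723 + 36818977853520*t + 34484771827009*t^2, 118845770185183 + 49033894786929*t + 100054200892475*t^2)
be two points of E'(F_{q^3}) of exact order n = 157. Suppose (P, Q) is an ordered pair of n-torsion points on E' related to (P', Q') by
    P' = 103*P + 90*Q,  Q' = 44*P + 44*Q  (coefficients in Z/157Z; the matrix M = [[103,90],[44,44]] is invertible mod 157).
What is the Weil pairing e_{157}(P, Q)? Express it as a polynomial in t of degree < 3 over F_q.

203623746257523 + 210896941946673*t + 1201440180623*t^2

e_{157}(aP+bQ,cP+dQ) = e_{157}(P,Q)^(ad-bc); with (a,b,c,d)=(103,90,44,44) this gives the det-157 law.
Hence e(P,Q) = e(P',Q')^{14} where 14 = 101^{-1} mod 157.
Edwards->Montgomery: u=(1+y)/(1-y), v=u/x -> 68865250710539v^2=u^3+u; then x_W=93401207342340u: y^2=x^3+102702215424622*x.
Build f_{157,P'} and f_{157,Q'} via the 8-bit ladder of 157=10011101_2; evaluate at shifted divisors; quotient in F_{245907607780481^3}.
e_{157}(P',Q') = 178235873867671 + 35257162543922*t + 104744031516649*t^2.
Thus e_{157}(P,Q) = 203623746257523 + 210896941946673*t + 1201440180623*t^2.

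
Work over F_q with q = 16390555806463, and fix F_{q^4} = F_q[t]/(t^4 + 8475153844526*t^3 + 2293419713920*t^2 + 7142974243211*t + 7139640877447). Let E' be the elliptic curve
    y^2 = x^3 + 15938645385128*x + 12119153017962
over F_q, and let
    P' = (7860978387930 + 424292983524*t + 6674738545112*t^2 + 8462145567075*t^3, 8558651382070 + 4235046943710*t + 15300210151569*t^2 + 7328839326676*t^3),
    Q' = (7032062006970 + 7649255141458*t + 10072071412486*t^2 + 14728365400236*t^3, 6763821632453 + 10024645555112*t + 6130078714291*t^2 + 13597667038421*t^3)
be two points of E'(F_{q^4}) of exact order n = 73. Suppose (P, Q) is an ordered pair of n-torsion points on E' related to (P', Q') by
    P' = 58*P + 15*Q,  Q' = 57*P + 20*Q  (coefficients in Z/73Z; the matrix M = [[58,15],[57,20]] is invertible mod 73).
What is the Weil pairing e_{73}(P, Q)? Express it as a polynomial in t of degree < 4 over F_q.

7750149117353 + 1374027401558*t + 16187814856964*t^2 + 14976046428486*t^3

Under M = [[58,15],[57,20]] in GL_2(Z/73), e_{73}(P',Q') = e_{73}(P,Q)^(58*20-15*57 mod 73).
det M = 58*20 - 15*57 = 305 = 13 (mod 73); 13^{-1} = 45 (mod 73).
Run Miller on y^2=x^3+15938645385128*x+12119153017962 over F_{16390555806463}: ladder 1001001 (7 bits); e = f_P(D_Q)/f_Q(D_P).
So e_{73}(P',Q') = 12027277669157 + 2222421498688*t + 9839747136989*t^2 + 11238382691825*t^3.
Raise to 45: e(P,Q) = 7750149117353 + 1374027401558*t + 16187814856964*t^2 + 14976046428486*t^3 in mu_{73}.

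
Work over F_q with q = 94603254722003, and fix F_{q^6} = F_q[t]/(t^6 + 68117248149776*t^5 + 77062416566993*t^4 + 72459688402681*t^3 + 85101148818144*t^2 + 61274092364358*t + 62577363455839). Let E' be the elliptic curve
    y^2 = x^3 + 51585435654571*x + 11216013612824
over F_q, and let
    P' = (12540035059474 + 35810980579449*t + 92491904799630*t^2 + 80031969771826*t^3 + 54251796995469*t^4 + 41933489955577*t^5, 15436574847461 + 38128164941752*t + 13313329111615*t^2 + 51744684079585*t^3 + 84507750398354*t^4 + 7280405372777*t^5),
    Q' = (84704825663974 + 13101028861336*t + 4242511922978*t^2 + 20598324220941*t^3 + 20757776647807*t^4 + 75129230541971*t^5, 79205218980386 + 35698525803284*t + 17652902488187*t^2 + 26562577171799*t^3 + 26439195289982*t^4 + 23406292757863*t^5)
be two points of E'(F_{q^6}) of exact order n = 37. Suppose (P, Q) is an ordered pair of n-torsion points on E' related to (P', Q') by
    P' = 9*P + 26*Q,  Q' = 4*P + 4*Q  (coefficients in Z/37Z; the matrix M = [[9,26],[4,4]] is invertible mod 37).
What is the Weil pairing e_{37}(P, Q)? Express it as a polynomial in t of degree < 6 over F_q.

19930369887853 + 62816969840975*t + 17912186707897*t^2 + 65264606607289*t^3 + 78083694522982*t^4 + 78573765824346*t^5

Alternating bilinearity on E[37] (values in mu_{37} in F_{94603254722003^6}) gives e(P',Q') = e(P,Q)^det(M).
Inverting 6 mod 37: 31. Thus e_{37}(P,Q) = e(P',Q')^{31}.
Run Miller on y^2=x^3+51585435654571*x+11216013612824 over F_{94603254722003}: ladder 100101 (6 bits); e = f_P(D_Q)/f_Q(D_P).
Miller gives e_{37}(P',Q') = 92437830987148 + 27090966472844*t + 2360762109750*t^2 + 66862531739383*t^3 + 35936133008033*t^4 + 8209078005172*t^5 in F_{94603254722003^6}.
Finally e_{37}(P,Q) = 19930369887853 + 62816969840975*t + 17912186707897*t^2 + 65264606607289*t^3 + 78083694522982*t^4 + 78573765824346*t^5.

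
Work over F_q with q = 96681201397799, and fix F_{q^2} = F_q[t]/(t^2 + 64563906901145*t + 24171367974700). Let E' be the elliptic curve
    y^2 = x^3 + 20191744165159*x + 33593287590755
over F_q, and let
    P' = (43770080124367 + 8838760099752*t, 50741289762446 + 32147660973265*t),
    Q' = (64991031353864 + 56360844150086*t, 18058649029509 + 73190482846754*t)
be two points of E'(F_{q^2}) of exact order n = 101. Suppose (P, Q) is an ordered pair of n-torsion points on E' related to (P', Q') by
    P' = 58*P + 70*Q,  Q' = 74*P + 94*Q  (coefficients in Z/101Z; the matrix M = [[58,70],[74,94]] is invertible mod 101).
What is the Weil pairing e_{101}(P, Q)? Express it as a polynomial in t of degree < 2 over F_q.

Under M = [[58,70],[74,94]] in GL_2(Z/101), e_{101}(P',Q') = e_{101}(P,Q)^(58*94-70*74 mod 101).
det M = 58*94 - 70*74 = 272 = 70 (mod 101); 70^{-1} = 13 (mod 101).
Miller loop for e_{101} over F_{96681201397799^2}: bits of 101 = 1100101; 6 double steps + 3 add steps, l/v at each.
Result: e(P',Q') = 30508577527269 + 56331820857250*t.
Finally e_{101}(P,Q) = 51649338837756 + 93860897332306*t.

51649338837756 + 93860897332306*t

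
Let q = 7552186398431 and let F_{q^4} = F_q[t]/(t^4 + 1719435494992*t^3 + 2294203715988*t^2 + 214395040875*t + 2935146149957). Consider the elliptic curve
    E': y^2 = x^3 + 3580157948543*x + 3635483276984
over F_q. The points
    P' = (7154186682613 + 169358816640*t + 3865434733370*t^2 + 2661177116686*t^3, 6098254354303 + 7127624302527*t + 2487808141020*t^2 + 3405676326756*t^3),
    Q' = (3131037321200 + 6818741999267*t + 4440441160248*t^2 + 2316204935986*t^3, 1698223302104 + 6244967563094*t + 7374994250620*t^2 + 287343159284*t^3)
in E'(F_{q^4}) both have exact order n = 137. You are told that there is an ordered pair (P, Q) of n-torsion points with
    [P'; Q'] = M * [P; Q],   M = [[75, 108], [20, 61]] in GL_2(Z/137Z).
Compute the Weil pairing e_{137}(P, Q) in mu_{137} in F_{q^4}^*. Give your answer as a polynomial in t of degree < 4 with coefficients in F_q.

5975320683090 + 5234643497895*t + 1553048463312*t^2 + 7265507933943*t^3

Since e_{137}(P,P)=e_{137}(Q,Q)=1 and e_{137}(Q,P)=e_{137}(P,Q)^{-1}, expanding e_{137}(75*P + 108*Q,20*P + 61*Q) leaves e(P,Q)^det(M).
det M = 75*61 - 108*20 = 2415 = 86 (mod 137); 86^{-1} = 94 (mod 137).
Miller loop for e_{137} over F_{7552186398431^4}: bits of 137 = 10001001; 7 double steps + 2 add steps, l/v at each.
Result: e(P',Q') = 2909051081398 + 7803408792*t + 5759867007386*t^2 + 5521409842383*t^3.
Finally e_{137}(P,Q) = 5975320683090 + 5234643497895*t + 1553048463312*t^2 + 7265507933943*t^3.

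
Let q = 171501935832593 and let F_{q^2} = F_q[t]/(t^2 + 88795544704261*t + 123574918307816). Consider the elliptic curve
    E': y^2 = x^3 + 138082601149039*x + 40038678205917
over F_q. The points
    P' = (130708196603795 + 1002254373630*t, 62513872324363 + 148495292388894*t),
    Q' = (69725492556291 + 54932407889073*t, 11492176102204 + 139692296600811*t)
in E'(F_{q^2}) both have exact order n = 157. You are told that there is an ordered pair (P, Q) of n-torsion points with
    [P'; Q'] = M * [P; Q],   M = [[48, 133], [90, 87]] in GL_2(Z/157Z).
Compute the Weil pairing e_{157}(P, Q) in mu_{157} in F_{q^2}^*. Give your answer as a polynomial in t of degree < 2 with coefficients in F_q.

107362058591824 + 29211821585893*t

Alternating bilinearity on E[157] (values in mu_{157} in F_{171501935832593^2}) gives e(P',Q') = e(P,Q)^det(M).
det M = 48*87 - 133*90 = -7794 = 56 (mod 157); 56^{-1} = 143 (mod 157).
Run Miller on y^2=x^3+138082601149039*x+40038678205917 over F_{171501935832593}: ladder 10011101 (8 bits); e = f_P(D_Q)/f_Q(D_P).
e_{157}(P',Q') = 21891829251652 + 78165851577694*t.
Finally e_{157}(P,Q) = 107362058591824 + 29211821585893*t.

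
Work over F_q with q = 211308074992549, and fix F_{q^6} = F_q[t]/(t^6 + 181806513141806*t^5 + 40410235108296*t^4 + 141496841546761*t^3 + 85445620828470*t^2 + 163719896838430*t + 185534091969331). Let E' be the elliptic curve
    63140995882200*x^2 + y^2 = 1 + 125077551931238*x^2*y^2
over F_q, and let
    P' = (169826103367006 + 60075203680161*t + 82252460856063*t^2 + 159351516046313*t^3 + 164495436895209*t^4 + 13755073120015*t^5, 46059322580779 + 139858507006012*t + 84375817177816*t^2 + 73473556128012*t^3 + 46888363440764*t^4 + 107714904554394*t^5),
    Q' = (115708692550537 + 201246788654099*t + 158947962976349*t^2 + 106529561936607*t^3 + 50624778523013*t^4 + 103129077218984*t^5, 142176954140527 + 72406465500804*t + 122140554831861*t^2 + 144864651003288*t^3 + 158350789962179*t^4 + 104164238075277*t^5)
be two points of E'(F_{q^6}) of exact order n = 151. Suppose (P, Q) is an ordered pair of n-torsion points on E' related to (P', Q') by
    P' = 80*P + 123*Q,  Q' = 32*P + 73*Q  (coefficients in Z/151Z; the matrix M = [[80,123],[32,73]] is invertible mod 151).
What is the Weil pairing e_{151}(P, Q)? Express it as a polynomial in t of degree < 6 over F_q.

e_{151} is bilinear + alternating on E[151], so e_{151}(80*P + 123*Q, 32*P + 73*Q) = e_{151}(P,Q)^(80*73-123*32).
Inverting 92 mod 151: 87. Thus e_{151}(P,Q) = e(P',Q')^{87}.
Edwards a_E,d_E -> Montgomery A=184861169609145,B=76878685406499 -> Weierstrass 0,188865731511757 via alpha=172241807963939,beta=90169898484015.
Run Miller on y^2=x^3+188865731511757 over F_{211308074992549}: ladder 10010111 (8 bits); e = f_P(D_Q)/f_Q(D_P).
e_{151}(P',Q') = 1467323925628 + 97353434027253*t + 146385397754591*t^2 + 128469536714612*t^3 + 76227318376907*t^4 + 79248642160028*t^5.
(1467323925628 + 97353434027253*t + 146385397754591*t^2 + 128469536714612*t^3 + 76227318376907*t^4 + 79248642160028*t^5)^{87} mod (211308074992549,f) = 190108595895361 + 37070670568882*t + 185126034548067*t^2 + 141815637011740*t^3 + 204615038348579*t^4 + 60775287646602*t^5.

190108595895361 + 37070670568882*t + 185126034548067*t^2 + 141815637011740*t^3 + 204615038348579*t^4 + 60775287646602*t^5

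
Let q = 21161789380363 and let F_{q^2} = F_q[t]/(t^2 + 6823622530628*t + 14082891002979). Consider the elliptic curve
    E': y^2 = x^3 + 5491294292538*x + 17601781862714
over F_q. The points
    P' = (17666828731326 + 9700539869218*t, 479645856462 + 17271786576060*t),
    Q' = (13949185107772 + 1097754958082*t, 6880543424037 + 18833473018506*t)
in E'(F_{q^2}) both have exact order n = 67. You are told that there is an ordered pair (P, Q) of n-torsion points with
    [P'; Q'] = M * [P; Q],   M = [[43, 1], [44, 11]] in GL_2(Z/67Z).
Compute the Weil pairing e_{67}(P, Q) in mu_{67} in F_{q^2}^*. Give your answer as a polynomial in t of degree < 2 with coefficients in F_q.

19496436205252 + 9023625724332*t

The 67-Weil pairing on E[67] over F_{21161789380363} is alternating-bilinear: e_{67}(P',Q') = e_{67}(P,Q)^det(M).
So e_{67}(P,Q) = e_{67}(P',Q')^{5}, since 27*5 = 1 mod 67.
Run Miller on y^2=x^3+5491294292538*x+17601781862714 over F_{21161789380363}: ladder 1000011 (7 bits); e = f_P(D_Q)/f_Q(D_P).
e_{67}(P',Q') = 7214473035145 + 16630897329810*t.
Thus e_{67}(P,Q) = 19496436205252 + 9023625724332*t.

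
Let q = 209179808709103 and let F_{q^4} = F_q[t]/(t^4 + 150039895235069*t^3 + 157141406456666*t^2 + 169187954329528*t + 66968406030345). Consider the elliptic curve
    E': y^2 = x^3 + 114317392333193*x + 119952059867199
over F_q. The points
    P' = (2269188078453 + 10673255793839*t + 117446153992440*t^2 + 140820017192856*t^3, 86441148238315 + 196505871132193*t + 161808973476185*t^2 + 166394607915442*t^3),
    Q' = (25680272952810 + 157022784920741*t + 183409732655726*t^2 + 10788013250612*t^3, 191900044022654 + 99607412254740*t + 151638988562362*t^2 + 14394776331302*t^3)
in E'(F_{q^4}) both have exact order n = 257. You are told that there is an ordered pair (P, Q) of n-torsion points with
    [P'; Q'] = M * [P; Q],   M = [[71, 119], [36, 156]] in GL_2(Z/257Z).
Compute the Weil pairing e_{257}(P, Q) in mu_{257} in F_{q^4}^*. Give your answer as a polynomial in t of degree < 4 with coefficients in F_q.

Under M = [[71,119],[36,156]] in GL_2(Z/257), e_{257}(P',Q') = e_{257}(P,Q)^(71*156-119*36 mod 257).
det(M) mod 257 = 110; its inverse in (Z/257)^* is 250 (check: 110*250 mod 257 = 1).
Build f_{257,P'} and f_{257,Q'} via the 9-bit ladder of 257=100000001_2; evaluate at shifted divisors; quotient in F_{209179808709103^4}.
e_{257}(P',Q') = 101484316427709 + 107537249832971*t + 180645093612062*t^2 + 121075455597093*t^3.
e_{257}(P,Q) = (101484316427709 + 107537249832971*t + 180645093612062*t^2 + 121075455597093*t^3)^{250} = 63991337709147 + 107395650971531*t + 98843154353463*t^2 + 114606598792672*t^3.

63991337709147 + 107395650971531*t + 98843154353463*t^2 + 114606598792672*t^3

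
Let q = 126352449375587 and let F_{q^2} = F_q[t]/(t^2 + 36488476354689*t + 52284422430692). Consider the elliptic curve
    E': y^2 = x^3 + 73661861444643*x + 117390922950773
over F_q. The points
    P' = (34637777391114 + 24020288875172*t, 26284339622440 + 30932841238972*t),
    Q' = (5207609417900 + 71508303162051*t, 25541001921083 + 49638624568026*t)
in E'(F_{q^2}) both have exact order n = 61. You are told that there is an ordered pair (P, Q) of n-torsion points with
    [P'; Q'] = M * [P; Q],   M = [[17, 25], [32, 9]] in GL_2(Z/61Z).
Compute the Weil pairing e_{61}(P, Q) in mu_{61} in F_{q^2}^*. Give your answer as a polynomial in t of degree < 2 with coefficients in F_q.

6696123517807 + 80002206674284*t

e_{61} is bilinear + alternating on E[61], so e_{61}(17*P + 25*Q, 32*P + 9*Q) = e_{61}(P,Q)^(17*9-25*32).
det(M) mod 61 = 24; its inverse in (Z/61)^* is 28 (check: 24*28 mod 61 = 1).
6-bit Miller (111101) on E'/F_{126352449375587} with a'=73661861444643, b'=117390922950773: accumulate tangent/chord ratios at Q'+S and P'+S'.
Result: e(P',Q') = 23257749164796 + 39077002489170*t.
Finally e_{61}(P,Q) = 6696123517807 + 80002206674284*t.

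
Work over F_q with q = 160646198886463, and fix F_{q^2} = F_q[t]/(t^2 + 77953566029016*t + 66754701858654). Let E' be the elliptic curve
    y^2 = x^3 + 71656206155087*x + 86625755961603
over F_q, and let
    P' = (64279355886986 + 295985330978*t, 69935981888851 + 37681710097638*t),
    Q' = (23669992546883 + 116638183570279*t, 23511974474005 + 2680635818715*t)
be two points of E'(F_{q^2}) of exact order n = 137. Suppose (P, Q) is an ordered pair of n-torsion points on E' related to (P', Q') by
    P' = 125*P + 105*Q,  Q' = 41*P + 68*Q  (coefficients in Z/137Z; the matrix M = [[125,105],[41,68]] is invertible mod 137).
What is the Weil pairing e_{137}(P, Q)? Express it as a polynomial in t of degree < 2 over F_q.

126351445853164 + 95505455908888*t

e_{137} is bilinear + alternating on E[137], so e_{137}(125*P + 105*Q, 41*P + 68*Q) = e_{137}(P,Q)^(125*68-105*41).
Hence e(P,Q) = e(P',Q')^{108} where 108 = 85^{-1} mod 137.
Build f_{137,P'} and f_{137,Q'} via the 8-bit ladder of 137=10001001_2; evaluate at shifted divisors; quotient in F_{160646198886463^2}.
So e_{137}(P',Q') = 55774457285673 + 143435717070976*t.
e_{137}(P,Q) = (55774457285673 + 143435717070976*t)^{108} = 126351445853164 + 95505455908888*t.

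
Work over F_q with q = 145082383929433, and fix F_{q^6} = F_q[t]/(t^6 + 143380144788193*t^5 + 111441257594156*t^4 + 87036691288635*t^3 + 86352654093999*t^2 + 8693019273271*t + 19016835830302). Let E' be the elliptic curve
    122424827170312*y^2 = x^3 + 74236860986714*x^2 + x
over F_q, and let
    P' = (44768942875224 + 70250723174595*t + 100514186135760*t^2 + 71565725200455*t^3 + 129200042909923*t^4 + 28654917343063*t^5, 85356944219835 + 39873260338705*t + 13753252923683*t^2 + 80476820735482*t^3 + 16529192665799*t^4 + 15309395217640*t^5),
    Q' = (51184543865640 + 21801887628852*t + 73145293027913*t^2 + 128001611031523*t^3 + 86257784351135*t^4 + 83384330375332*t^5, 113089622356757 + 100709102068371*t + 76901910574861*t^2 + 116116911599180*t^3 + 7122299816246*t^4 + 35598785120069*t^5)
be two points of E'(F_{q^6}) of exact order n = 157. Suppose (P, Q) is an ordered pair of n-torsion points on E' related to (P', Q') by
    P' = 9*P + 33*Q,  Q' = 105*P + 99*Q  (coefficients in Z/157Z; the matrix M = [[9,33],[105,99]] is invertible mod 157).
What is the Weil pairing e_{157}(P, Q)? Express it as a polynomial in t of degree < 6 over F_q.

The 157-Weil pairing on E[157] over F_{145082383929433} is alternating-bilinear: e_{157}(P',Q') = e_{157}(P,Q)^det(M).
So e_{157}(P,Q) = e_{157}(P',Q')^{119}, since 95*119 = 1 mod 157.
Set x_W=63398320156847*u+3666081062592, y_W=63398320156847*v; then E': y_W^2=x_W^3+120197190197978*x_W+29105843427589.
8-bit Miller (10011101) on E'/F_{145082383929433} with a'=120197190197978, b'=29105843427589: accumulate tangent/chord ratios at Q'+S and P'+S'.
f_P(D_Q)/f_Q(D_P) = 53729827681433 + 73866844873441*t + 42488323740896*t^2 + 52024425261625*t^3 + 15042180943228*t^4 + 140827991090484*t^5.
Thus e_{157}(P,Q) = 81789126935135 + 103079150418699*t + 104565475434804*t^2 + 95314075347587*t^3 + 38064612662193*t^4 + 36967638504566*t^5.

81789126935135 + 103079150418699*t + 104565475434804*t^2 + 95314075347587*t^3 + 38064612662193*t^4 + 36967638504566*t^5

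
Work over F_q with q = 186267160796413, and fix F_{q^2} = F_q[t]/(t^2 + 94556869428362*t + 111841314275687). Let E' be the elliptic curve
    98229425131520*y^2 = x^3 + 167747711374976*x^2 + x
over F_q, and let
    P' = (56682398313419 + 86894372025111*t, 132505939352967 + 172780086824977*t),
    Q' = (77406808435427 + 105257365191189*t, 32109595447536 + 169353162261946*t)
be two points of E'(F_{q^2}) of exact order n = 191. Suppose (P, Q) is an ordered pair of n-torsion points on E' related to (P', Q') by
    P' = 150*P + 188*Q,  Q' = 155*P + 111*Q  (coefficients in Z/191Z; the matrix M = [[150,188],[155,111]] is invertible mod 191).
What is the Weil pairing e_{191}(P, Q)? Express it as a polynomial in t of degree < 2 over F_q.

66136768756082 + 142503977069159*t

Under M = [[150,188],[155,111]] in GL_2(Z/191), e_{191}(P',Q') = e_{191}(P,Q)^(150*111-188*155 mod 191).
det(M) mod 191 = 116; its inverse in (Z/191)^* is 28 (check: 116*28 mod 191 = 1).
Montgomery->Weierstrass: x_W = 64305679039255*x+54033430047053, y_W=64305679039255*y on F_{186267160796413}; lands on y^2=x^3+122112005192403*x+149078619820718.
n = 191 = (10111111)_2 (8 bits, wt 7); accumulate f_{191,P'}(Q'+S)/f_{191,P'}(S) along the 7-step ladder.
The quotient is 21075060011602 + 59056742550691*t.
e_{191}(P,Q) = (21075060011602 + 59056742550691*t)^{28} = 66136768756082 + 142503977069159*t.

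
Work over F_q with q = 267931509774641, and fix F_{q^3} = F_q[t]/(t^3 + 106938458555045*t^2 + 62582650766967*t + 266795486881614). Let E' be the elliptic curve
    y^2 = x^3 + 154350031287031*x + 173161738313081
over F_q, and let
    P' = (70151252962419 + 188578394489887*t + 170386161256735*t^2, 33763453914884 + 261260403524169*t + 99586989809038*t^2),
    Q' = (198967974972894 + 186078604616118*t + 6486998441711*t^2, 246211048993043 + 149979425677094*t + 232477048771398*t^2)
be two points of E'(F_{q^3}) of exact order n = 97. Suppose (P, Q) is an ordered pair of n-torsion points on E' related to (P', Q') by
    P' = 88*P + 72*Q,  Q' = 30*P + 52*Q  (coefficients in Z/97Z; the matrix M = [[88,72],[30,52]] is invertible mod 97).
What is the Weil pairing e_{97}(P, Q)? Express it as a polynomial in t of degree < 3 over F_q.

13290458263335 + 255161064698049*t + 240595454531359*t^2

Under M = [[88,72],[30,52]] in GL_2(Z/97), e_{97}(P',Q') = e_{97}(P,Q)^(88*52-72*30 mod 97).
So e_{97}(P,Q) = e_{97}(P',Q')^{43}, since 88*43 = 1 mod 97.
Build f_{97,P'} and f_{97,Q'} via the 7-bit ladder of 97=1100001_2; evaluate at shifted divisors; quotient in F_{267931509774641^3}.
e_{97}(P',Q') = 123623721378431 + 170545001796314*t + 237685078274972*t^2.
Raise to 43: e(P,Q) = 13290458263335 + 255161064698049*t + 240595454531359*t^2 in mu_{97}.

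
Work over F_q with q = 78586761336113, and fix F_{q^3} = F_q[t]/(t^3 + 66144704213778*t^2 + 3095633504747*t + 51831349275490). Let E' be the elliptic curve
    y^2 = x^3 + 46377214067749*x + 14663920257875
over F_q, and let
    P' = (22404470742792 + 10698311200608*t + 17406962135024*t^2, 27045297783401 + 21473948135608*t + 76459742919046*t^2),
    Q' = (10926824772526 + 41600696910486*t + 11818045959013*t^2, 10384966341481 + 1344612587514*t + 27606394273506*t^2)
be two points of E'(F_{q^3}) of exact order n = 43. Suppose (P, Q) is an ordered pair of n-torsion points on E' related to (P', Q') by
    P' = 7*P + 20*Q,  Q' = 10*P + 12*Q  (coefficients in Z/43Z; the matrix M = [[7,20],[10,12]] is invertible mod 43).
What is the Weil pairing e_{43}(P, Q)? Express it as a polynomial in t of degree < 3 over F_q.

33061586570404 + 54156774247352*t + 576791794049*t^2

Under M = [[7,20],[10,12]] in GL_2(Z/43), e_{43}(P',Q') = e_{43}(P,Q)^(7*12-20*10 mod 43).
det M = 7*12 - 20*10 = -116 = 13 (mod 43); 13^{-1} = 10 (mod 43).
Miller loop for e_{43} over F_{78586761336113^3}: bits of 43 = 101011; 5 double steps + 3 add steps, l/v at each.
So e_{43}(P',Q') = 48041096751534 + 45715393706821*t + 62182202805357*t^2.
e_{43}(P,Q) = (48041096751534 + 45715393706821*t + 62182202805357*t^2)^{10} = 33061586570404 + 54156774247352*t + 576791794049*t^2.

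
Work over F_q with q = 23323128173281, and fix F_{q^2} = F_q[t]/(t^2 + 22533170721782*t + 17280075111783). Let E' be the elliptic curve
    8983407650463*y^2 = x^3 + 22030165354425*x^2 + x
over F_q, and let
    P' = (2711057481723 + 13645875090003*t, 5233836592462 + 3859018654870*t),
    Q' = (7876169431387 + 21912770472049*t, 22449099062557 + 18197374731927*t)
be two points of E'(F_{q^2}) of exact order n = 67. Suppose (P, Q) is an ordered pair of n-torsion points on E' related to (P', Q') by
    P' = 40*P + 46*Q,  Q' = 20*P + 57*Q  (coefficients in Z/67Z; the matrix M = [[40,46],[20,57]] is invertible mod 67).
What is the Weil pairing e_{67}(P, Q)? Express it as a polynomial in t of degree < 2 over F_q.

608633620270 + 2847362898405*t

e_{67}(aP+bQ,cP+dQ) = e_{67}(P,Q)^(ad-bc); with (a,b,c,d)=(40,46,20,57) this gives the det-67 law.
det M = 40*57 - 46*20 = 1360 = 20 (mod 67); 20^{-1} = 57 (mod 67).
Montgomery->Weierstrass: x_W = 2598902824780*x+19063649104486, y_W=2598902824780*y on F_{23323128173281}; lands on y^2=x^3+9623858929053*x+5041823450084.
Double-and-add over 1000011: 7-1 doublings, 3-1 additions; each step l_{T,T}/v_{2T} or l_{T,P'}/v at Q'+S for random S.
Miller gives e_{67}(P',Q') = 4754347124521 + 9179181747392*t in F_{23323128173281^2}.
Raise to 57: e(P,Q) = 608633620270 + 2847362898405*t in mu_{67}.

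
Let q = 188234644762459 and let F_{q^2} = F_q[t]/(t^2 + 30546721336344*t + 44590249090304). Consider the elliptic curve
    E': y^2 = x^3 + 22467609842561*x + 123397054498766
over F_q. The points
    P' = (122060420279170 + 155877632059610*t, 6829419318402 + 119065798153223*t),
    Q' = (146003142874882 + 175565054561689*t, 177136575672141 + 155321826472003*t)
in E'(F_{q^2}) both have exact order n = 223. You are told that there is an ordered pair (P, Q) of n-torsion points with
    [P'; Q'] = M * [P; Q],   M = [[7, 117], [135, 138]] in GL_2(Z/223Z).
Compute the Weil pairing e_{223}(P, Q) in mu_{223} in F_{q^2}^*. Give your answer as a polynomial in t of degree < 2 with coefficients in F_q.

Alternating bilinearity on E[223] (values in mu_{223} in F_{188234644762459^2}) gives e(P',Q') = e(P,Q)^det(M).
det(M) mod 223 = 112; its inverse in (Z/223)^* is 2 (check: 112*2 mod 223 = 1).
Double-and-add over 11011111: 8-1 doublings, 7-1 additions; each step l_{T,T}/v_{2T} or l_{T,P'}/v at Q'+S for random S.
e_{223}(P',Q') = 68699674479718 + 15533036062723*t.
Raise to 2: e(P,Q) = 139346858721386 + 124275928930562*t in mu_{223}.

139346858721386 + 124275928930562*t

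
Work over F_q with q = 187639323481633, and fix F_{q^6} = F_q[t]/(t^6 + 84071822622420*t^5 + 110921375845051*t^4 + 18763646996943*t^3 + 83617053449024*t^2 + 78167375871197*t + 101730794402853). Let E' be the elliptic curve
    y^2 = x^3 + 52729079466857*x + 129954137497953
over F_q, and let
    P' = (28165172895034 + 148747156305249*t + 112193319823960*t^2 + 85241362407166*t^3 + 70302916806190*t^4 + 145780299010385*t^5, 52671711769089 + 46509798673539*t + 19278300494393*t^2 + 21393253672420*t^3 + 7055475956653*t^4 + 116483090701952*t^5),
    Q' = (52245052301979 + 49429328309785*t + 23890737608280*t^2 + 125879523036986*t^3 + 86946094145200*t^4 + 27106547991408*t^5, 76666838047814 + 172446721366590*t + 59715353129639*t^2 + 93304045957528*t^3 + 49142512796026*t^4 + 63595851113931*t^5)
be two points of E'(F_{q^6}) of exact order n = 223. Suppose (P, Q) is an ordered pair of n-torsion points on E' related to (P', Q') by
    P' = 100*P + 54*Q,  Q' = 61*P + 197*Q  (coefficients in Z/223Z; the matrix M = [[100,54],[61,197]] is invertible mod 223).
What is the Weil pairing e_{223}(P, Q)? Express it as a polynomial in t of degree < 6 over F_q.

109823384240400 + 16158119176682*t + 182671234682030*t^2 + 101008520012529*t^3 + 109069956549572*t^4 + 149742661891206*t^5

Under M = [[100,54],[61,197]] in GL_2(Z/223), e_{223}(P',Q') = e_{223}(P,Q)^(100*197-54*61 mod 223).
100*197 - 54*61 = 16406; reduced mod 223: det = 127, inverse 72.
Miller loop for e_{223} over F_{187639323481633^6}: bits of 223 = 11011111; 7 double steps + 6 add steps, l/v at each.
Miller gives e_{223}(P',Q') = 145462325609781 + 30351076506443*t + 87589452263703*t^2 + 7962750022109*t^3 + 46353933305210*t^4 + 163558260221301*t^5 in F_{187639323481633^6}.
e_{223}(P,Q) = (145462325609781 + 30351076506443*t + 87589452263703*t^2 + 7962750022109*t^3 + 46353933305210*t^4 + 163558260221301*t^5)^{72} = 109823384240400 + 16158119176682*t + 182671234682030*t^2 + 101008520012529*t^3 + 109069956549572*t^4 + 149742661891206*t^5.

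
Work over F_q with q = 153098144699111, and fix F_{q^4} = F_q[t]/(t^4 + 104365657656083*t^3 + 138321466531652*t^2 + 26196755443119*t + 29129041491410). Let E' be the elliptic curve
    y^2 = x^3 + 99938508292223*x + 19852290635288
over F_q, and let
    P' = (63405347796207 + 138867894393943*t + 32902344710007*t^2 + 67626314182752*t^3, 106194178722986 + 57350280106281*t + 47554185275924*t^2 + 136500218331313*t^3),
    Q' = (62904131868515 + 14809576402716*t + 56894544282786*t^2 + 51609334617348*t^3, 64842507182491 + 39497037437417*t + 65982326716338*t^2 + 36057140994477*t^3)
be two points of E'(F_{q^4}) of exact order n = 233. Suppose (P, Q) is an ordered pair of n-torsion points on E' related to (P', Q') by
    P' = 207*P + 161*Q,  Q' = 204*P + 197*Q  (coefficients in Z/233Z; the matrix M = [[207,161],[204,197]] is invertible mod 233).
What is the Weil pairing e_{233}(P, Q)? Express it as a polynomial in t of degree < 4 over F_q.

63957766891163 + 9337386818796*t + 18943458239788*t^2 + 89552247506793*t^3

Alternating bilinearity on E[233] (values in mu_{233} in F_{153098144699111^4}) gives e(P',Q') = e(P,Q)^det(M).
207*197 - 161*204 = 7935; reduced mod 233: det = 13, inverse 18.
Double-and-add over 11101001: 8-1 doublings, 5-1 additions; each step l_{T,T}/v_{2T} or l_{T,P'}/v at Q'+S for random S.
f_P(D_Q)/f_Q(D_P) = 88107417693437 + 48718042358215*t + 81588830729203*t^2 + 27593912799313*t^3.
Hence e(P,Q) = 63957766891163 + 9337386818796*t + 18943458239788*t^2 + 89552247506793*t^3 in F_{153098144699111^4}^*.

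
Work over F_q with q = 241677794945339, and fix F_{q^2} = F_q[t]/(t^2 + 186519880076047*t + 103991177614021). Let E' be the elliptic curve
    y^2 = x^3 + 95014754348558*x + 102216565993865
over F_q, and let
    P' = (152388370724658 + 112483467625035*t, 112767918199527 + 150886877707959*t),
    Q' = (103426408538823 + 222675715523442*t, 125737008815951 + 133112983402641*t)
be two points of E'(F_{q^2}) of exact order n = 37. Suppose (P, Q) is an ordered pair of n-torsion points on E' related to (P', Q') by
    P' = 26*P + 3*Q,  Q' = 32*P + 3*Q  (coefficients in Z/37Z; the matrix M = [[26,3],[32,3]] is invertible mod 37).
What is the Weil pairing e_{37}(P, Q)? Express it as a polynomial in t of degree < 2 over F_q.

The 37-Weil pairing on E[37] over F_{241677794945339} is alternating-bilinear: e_{37}(P',Q') = e_{37}(P,Q)^det(M).
So e_{37}(P,Q) = e_{37}(P',Q')^{2}, since 19*2 = 1 mod 37.
n = 37 = (100101)_2 (6 bits, wt 3); accumulate f_{37,P'}(Q'+S)/f_{37,P'}(S) along the 5-step ladder.
e_{37}(P',Q') = 180358650347182 + 188784048889090*t.
Thus e_{37}(P,Q) = 171109081118424 + 154668130464863*t.

171109081118424 + 154668130464863*t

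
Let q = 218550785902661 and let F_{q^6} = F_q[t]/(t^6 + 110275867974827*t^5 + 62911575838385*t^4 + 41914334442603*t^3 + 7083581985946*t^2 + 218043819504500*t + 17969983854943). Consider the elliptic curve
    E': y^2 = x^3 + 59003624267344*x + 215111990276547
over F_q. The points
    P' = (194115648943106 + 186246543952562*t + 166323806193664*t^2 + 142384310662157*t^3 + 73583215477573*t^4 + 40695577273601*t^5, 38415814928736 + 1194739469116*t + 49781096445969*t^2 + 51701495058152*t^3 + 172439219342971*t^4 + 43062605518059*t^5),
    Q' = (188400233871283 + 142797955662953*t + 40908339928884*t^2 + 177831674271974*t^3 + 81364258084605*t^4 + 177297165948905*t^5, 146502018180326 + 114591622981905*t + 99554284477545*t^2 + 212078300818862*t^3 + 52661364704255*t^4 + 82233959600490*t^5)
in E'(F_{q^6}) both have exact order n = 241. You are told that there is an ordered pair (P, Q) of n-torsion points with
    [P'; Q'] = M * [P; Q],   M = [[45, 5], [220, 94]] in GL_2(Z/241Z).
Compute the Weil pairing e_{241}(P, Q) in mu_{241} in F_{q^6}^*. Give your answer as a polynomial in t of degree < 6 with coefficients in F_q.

Under M = [[45,5],[220,94]] in GL_2(Z/241), e_{241}(P',Q') = e_{241}(P,Q)^(45*94-5*220 mod 241).
det(M) mod 241 = 238; its inverse in (Z/241)^* is 80 (check: 238*80 mod 241 = 1).
n = 241 = (11110001)_2 (8 bits, wt 5); accumulate f_{241,P'}(Q'+S)/f_{241,P'}(S) along the 7-step ladder.
f_P(D_Q)/f_Q(D_P) = 28457001897297 + 125866785986007*t + 152297106184977*t^2 + 72543901763883*t^3 + 194502014248909*t^4 + 56973887280509*t^5.
Raise to 80: e(P,Q) = 76908306403782 + 34097741799425*t + 152169798030595*t^2 + 156040461400684*t^3 + 48077246891887*t^4 + 55104993478673*t^5 in mu_{241}.

76908306403782 + 34097741799425*t + 152169798030595*t^2 + 156040461400684*t^3 + 48077246891887*t^4 + 55104993478673*t^5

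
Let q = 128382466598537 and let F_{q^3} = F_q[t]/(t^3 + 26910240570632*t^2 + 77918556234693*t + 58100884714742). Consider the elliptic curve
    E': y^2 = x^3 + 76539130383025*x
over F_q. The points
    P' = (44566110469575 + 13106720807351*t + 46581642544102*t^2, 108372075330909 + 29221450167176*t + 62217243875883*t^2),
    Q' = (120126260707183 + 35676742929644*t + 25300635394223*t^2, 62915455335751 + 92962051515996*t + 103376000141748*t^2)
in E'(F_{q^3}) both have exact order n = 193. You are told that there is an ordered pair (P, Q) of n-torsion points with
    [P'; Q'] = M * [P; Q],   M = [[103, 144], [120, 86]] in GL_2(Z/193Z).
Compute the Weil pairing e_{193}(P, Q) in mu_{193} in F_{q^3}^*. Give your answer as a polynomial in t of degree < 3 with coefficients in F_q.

Under M = [[103,144],[120,86]] in GL_2(Z/193), e_{193}(P',Q') = e_{193}(P,Q)^(103*86-144*120 mod 193).
det(M) mod 193 = 70; its inverse in (Z/193)^* is 91 (check: 70*91 mod 193 = 1).
8-bit Miller (11000001) on E'/F_{128382466598537} with a'=76539130383025, b'=0: accumulate tangent/chord ratios at Q'+S and P'+S'.
The quotient is 44113808350672 + 76306158647120*t + 30890502112697*t^2.
(44113808350672 + 76306158647120*t + 30890502112697*t^2)^{91} mod (128382466598537,f) = 95763692617933 + 108708719180169*t + 99608616112243*t^2.

95763692617933 + 108708719180169*t + 99608616112243*t^2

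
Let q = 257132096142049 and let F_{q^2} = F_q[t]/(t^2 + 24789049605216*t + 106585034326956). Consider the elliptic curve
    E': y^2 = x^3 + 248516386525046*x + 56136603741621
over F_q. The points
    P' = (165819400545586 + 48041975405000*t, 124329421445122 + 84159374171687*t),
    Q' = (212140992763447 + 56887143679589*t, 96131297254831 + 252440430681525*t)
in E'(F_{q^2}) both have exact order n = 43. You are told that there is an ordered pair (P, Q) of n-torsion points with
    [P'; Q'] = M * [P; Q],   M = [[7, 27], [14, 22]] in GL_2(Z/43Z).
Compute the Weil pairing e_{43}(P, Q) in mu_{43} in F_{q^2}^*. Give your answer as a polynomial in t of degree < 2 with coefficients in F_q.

61102078345227 + 206532425404111*t

Under M = [[7,27],[14,22]] in GL_2(Z/43), e_{43}(P',Q') = e_{43}(P,Q)^(7*22-27*14 mod 43).
7*22 - 27*14 = -224; reduced mod 43: det = 34, inverse 19.
6-bit Miller (101011) on E'/F_{257132096142049} with a'=248516386525046, b'=56136603741621: accumulate tangent/chord ratios at Q'+S and P'+S'.
So e_{43}(P',Q') = 28907823239478 + 60812011560709*t.
e_{43}(P,Q) = (28907823239478 + 60812011560709*t)^{19} = 61102078345227 + 206532425404111*t.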